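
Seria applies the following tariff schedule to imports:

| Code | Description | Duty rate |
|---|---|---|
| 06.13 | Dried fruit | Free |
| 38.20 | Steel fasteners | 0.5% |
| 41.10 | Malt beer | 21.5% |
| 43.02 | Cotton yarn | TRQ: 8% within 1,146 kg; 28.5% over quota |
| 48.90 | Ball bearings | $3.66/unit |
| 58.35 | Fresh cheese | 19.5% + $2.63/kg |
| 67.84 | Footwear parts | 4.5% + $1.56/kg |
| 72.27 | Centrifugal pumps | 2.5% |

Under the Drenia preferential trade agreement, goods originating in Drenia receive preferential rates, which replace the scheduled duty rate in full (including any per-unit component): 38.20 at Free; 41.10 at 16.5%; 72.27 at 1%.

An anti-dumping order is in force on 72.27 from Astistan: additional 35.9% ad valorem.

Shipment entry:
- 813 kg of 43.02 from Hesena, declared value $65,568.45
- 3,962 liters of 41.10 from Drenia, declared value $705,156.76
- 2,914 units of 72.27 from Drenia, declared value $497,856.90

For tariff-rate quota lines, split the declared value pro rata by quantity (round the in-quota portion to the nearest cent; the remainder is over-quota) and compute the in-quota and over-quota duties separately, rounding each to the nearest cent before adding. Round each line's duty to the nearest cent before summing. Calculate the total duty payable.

Line 1 (43.02, Hesena, 813 kg, $65,568.45):
Code 43.02 is under a tariff-rate quota (threshold 1,146 kg). Quantity 813 kg is within the quota, so the in-quota rate 8% applies to the full value.
Duty = $65,568.45 × 8% = $5,245.48.
Line 2 (41.10, Drenia, 3,962 liters, $705,156.76):
Base rate for 41.10 is 21.5%.
Origin Drenia qualifies under the Seria–Drenia agreement and 41.10 is covered: preferential rate 16.5% applies instead.
Duty = $705,156.76 × 16.5% = $116,350.87.
Line 3 (72.27, Drenia, 2,914 units, $497,856.90):
Base rate for 72.27 is 2.5%.
Origin Drenia qualifies under the Seria–Drenia agreement and 72.27 is covered: preferential rate 1% applies instead.
The additional-duty order on 72.27 targets Astistan, not Drenia; it does not apply.
Duty = $497,856.90 × 1% = $4,978.57.
Total = $5,245.48 + $116,350.87 + $4,978.57 = $126,574.92.

$126,574.92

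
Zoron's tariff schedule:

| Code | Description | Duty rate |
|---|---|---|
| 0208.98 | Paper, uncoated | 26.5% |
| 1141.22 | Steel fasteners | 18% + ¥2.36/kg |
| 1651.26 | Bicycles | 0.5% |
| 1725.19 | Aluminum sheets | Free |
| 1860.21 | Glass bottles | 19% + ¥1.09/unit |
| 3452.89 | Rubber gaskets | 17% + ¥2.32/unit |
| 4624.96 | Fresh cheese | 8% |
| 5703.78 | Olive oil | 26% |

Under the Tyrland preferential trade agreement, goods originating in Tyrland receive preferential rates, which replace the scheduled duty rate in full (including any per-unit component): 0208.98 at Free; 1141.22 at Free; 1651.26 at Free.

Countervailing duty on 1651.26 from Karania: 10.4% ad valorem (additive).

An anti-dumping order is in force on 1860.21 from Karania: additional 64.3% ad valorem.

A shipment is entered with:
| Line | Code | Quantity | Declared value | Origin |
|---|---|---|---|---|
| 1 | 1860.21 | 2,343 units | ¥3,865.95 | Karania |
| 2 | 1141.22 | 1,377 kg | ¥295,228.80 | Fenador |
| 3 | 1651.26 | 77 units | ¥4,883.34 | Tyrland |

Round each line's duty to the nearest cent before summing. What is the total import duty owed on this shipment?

Line 1 (1860.21, Karania, 2,343 units, ¥3,865.95):
Base rate for 1860.21 is 19% + ¥1.09/unit.
Additional duty on 1860.21 from Karania: +64.3%. Applied ad valorem rate: 19% + 64.3% = 83.3%.
Duty = ¥3,865.95 × 83.3% + 2,343 × ¥1.09 = ¥5,774.21.
Line 2 (1141.22, Fenador, 1,377 kg, ¥295,228.80):
Base rate for 1141.22 is 18% + ¥2.36/kg.
1141.22 has an FTA preferential rate, but origin Fenador is not Tyrland; base rate stands.
Duty = ¥295,228.80 × 18% + 1,377 × ¥2.36 = ¥56,390.90.
Line 3 (1651.26, Tyrland, 77 units, ¥4,883.34):
Base rate for 1651.26 is 0.5%.
Origin Tyrland qualifies under the Zoron–Tyrland agreement and 1651.26 is covered: preferential rate Free applies instead.
The additional-duty order on 1651.26 targets Karania, not Tyrland; it does not apply.
Duty = ¥4,883.34 × 0% = ¥0.00.
Total = ¥5,774.21 + ¥56,390.90 + ¥0.00 = ¥62,165.11.

¥62,165.11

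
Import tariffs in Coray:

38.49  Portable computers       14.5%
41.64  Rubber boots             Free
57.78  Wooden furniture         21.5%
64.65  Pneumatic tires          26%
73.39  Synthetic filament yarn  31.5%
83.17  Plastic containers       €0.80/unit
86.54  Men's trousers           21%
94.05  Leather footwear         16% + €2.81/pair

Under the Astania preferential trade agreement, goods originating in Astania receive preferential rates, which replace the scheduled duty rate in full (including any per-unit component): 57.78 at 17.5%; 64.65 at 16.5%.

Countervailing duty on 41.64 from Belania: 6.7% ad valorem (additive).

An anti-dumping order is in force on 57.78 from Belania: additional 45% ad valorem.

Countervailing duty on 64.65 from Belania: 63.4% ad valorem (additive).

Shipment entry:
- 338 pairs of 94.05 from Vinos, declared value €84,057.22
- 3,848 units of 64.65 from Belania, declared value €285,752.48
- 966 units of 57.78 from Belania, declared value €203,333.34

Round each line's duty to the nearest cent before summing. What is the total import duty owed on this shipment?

€405,078.33

Line 1 (94.05, Vinos, 338 pairs, €84,057.22):
Base rate for 94.05 is 16% + €2.81/pair.
Duty = €84,057.22 × 16% + 338 × €2.81 = €14,398.94.
Line 2 (64.65, Belania, 3,848 units, €285,752.48):
Base rate for 64.65 is 26%.
64.65 has an FTA preferential rate, but origin Belania is not Astania; base rate stands.
Additional duty on 64.65 from Belania: +63.4%. Applied ad valorem rate: 26% + 63.4% = 89.4%.
Duty = €285,752.48 × 89.4% = €255,462.72.
Line 3 (57.78, Belania, 966 units, €203,333.34):
Base rate for 57.78 is 21.5%.
57.78 has an FTA preferential rate, but origin Belania is not Astania; base rate stands.
Additional duty on 57.78 from Belania: +45%. Applied ad valorem rate: 21.5% + 45% = 66.5%.
Duty = €203,333.34 × 66.5% = €135,216.67.
Total = €14,398.94 + €255,462.72 + €135,216.67 = €405,078.33.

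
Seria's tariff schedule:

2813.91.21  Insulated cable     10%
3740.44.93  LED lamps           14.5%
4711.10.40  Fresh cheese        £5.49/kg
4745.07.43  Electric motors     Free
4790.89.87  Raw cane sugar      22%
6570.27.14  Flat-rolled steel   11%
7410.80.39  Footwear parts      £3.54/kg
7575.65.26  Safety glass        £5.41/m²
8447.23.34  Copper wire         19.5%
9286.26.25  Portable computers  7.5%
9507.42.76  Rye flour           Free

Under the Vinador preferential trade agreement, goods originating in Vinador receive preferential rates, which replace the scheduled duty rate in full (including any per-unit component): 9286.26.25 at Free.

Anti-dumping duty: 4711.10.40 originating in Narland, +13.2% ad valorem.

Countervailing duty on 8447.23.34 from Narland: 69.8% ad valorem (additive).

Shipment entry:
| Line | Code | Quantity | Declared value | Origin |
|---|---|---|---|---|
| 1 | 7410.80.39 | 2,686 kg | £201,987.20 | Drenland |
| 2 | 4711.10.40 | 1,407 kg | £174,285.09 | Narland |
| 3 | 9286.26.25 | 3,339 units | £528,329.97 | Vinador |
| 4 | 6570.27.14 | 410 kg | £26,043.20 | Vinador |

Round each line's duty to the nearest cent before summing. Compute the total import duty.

£43,103.25

Line 1 (7410.80.39, Drenland, 2,686 kg, £201,987.20):
Base rate for 7410.80.39 is £3.54/kg.
Duty = 2,686 × £3.54 = £9,508.44.
Line 2 (4711.10.40, Narland, 1,407 kg, £174,285.09):
Base rate for 4711.10.40 is £5.49/kg.
Additional duty on 4711.10.40 from Narland: +13.2% ad valorem. Applied ad valorem rate = 13.2%.
Duty = £174,285.09 × 13.2% + 1,407 × £5.49 = £30,730.06.
Line 3 (9286.26.25, Vinador, 3,339 units, £528,329.97):
Base rate for 9286.26.25 is 7.5%.
Origin Vinador qualifies under the Seria–Vinador agreement and 9286.26.25 is covered: preferential rate Free applies instead.
Duty = £528,329.97 × 0% = £0.00.
Line 4 (6570.27.14, Vinador, 410 kg, £26,043.20):
Base rate for 6570.27.14 is 11%.
Origin Vinador is the FTA partner but 6570.27.14 is not on the preference list; base rate stands.
Duty = £26,043.20 × 11% = £2,864.75.
Total = £9,508.44 + £30,730.06 + £0.00 + £2,864.75 = £43,103.25.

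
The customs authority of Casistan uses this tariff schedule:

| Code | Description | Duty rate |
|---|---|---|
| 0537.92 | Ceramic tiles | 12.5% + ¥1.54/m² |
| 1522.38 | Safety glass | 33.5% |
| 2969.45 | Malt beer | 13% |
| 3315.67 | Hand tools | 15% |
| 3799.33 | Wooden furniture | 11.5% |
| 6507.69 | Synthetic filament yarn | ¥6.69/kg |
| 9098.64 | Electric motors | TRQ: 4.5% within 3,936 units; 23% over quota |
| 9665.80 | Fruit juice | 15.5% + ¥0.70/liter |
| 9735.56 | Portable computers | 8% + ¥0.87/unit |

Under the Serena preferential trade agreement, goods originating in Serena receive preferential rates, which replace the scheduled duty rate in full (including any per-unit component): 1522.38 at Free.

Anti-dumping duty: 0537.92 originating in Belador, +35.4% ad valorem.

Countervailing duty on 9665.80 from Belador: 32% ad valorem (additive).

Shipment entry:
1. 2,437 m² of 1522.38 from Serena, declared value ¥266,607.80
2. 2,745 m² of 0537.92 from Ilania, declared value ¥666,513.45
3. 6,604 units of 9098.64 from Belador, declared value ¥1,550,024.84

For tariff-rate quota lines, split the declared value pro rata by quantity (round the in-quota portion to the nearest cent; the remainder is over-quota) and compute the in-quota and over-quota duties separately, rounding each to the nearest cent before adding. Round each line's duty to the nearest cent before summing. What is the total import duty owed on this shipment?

¥273,140.76

Line 1 (1522.38, Serena, 2,437 m², ¥266,607.80):
Base rate for 1522.38 is 33.5%.
Origin Serena qualifies under the Casistan–Serena agreement and 1522.38 is covered: preferential rate Free applies instead.
Duty = ¥266,607.80 × 0% = ¥0.00.
Line 2 (0537.92, Ilania, 2,745 m², ¥666,513.45):
Base rate for 0537.92 is 12.5% + ¥1.54/m².
The additional-duty order on 0537.92 targets Belador, not Ilania; it does not apply.
Duty = ¥666,513.45 × 12.5% + 2,745 × ¥1.54 = ¥87,541.48.
Line 3 (9098.64, Belador, 6,604 units, ¥1,550,024.84):
Code 9098.64 is under a tariff-rate quota (threshold 3,936 units). In-quota: 3,936 units at 4.5%; over-quota: 2,668 units at 23%.
Pro-rata value split: in-quota = ¥1,550,024.84 × 3,936/6,604 = ¥923,818.56; over-quota = ¥1,550,024.84 − ¥923,818.56 = ¥626,206.28.
In-quota duty = ¥923,818.56 × 4.5% = ¥41,571.84. Over-quota duty = ¥626,206.28 × 23% = ¥144,027.44.
Line duty = ¥41,571.84 + ¥144,027.44 = ¥185,599.28.
Total = ¥0.00 + ¥87,541.48 + ¥185,599.28 = ¥273,140.76.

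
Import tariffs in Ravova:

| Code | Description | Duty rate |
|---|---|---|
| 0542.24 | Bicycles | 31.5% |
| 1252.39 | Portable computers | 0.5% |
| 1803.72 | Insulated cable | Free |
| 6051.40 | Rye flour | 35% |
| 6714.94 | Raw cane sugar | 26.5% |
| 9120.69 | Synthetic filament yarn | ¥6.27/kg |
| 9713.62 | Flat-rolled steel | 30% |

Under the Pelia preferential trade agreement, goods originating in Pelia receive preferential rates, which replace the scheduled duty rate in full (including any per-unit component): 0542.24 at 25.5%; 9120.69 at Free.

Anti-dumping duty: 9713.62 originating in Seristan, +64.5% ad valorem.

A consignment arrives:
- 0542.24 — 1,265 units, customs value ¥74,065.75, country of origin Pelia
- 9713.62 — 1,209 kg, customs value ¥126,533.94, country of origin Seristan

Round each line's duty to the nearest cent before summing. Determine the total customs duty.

Line 1 (0542.24, Pelia, 1,265 units, ¥74,065.75):
Base rate for 0542.24 is 31.5%.
Origin Pelia qualifies under the Ravova–Pelia agreement and 0542.24 is covered: preferential rate 25.5% applies instead.
Duty = ¥74,065.75 × 25.5% = ¥18,886.77.
Line 2 (9713.62, Seristan, 1,209 kg, ¥126,533.94):
Base rate for 9713.62 is 30%.
Additional duty on 9713.62 from Seristan: +64.5%. Applied ad valorem rate: 30% + 64.5% = 94.5%.
Duty = ¥126,533.94 × 94.5% = ¥119,574.57.
Total = ¥18,886.77 + ¥119,574.57 = ¥138,461.34.

¥138,461.34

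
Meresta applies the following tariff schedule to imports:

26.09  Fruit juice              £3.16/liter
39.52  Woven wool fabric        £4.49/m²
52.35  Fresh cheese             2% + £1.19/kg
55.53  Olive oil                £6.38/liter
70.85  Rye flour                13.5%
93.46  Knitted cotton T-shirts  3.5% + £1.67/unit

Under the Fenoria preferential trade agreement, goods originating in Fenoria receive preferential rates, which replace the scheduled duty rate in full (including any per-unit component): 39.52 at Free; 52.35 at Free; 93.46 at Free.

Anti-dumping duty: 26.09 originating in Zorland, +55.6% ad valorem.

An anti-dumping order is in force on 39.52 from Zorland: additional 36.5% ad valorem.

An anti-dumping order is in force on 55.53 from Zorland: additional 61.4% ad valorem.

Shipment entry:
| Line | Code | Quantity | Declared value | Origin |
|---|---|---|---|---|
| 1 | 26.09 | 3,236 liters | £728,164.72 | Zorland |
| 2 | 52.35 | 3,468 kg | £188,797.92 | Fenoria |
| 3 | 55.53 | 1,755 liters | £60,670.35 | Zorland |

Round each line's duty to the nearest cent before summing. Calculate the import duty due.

£463,533.83

Line 1 (26.09, Zorland, 3,236 liters, £728,164.72):
Base rate for 26.09 is £3.16/liter.
Additional duty on 26.09 from Zorland: +55.6% ad valorem. Applied ad valorem rate = 55.6%.
Duty = £728,164.72 × 55.6% + 3,236 × £3.16 = £415,085.34.
Line 2 (52.35, Fenoria, 3,468 kg, £188,797.92):
Base rate for 52.35 is 2% + £1.19/kg.
Origin Fenoria qualifies under the Meresta–Fenoria agreement and 52.35 is covered: preferential rate Free applies instead.
Duty = £188,797.92 × 0% = £0.00.
Line 3 (55.53, Zorland, 1,755 liters, £60,670.35):
Base rate for 55.53 is £6.38/liter.
Additional duty on 55.53 from Zorland: +61.4% ad valorem. Applied ad valorem rate = 61.4%.
Duty = £60,670.35 × 61.4% + 1,755 × £6.38 = £48,448.49.
Total = £415,085.34 + £0.00 + £48,448.49 = £463,533.83.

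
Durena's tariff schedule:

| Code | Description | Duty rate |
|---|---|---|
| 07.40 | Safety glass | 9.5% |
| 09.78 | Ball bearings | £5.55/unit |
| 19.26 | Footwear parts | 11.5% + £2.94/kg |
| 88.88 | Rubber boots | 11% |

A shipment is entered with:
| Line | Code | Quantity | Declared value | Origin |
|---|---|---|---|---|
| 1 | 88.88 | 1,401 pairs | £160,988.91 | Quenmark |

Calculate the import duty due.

Line 1 (88.88, Quenmark, 1,401 pairs, £160,988.91):
Base rate for 88.88 is 11%.
Duty = £160,988.91 × 11% = £17,708.78.

£17,708.78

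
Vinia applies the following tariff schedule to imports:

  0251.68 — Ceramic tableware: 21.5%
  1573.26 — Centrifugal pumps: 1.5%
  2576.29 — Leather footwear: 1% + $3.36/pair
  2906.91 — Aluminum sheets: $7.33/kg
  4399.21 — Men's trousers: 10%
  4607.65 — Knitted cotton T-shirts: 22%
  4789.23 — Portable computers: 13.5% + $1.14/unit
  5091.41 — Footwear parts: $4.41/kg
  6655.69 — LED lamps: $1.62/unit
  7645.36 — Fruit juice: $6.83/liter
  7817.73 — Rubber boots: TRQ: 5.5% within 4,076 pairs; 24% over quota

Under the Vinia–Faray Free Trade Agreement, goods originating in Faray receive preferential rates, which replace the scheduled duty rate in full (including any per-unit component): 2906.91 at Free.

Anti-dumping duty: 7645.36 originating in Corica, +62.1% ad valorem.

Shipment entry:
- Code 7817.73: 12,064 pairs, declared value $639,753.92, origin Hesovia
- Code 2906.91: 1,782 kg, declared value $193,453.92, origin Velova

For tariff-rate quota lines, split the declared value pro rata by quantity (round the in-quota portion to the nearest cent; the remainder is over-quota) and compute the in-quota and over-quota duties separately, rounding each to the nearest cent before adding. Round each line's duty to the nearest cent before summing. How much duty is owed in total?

Line 1 (7817.73, Hesovia, 12,064 pairs, $639,753.92):
Code 7817.73 is under a tariff-rate quota (threshold 4,076 pairs). In-quota: 4,076 pairs at 5.5%; over-quota: 7,988 pairs at 24%.
Pro-rata value split: in-quota = $639,753.92 × 4,076/12,064 = $216,150.28; over-quota = $639,753.92 − $216,150.28 = $423,603.64.
In-quota duty = $216,150.28 × 5.5% = $11,888.27. Over-quota duty = $423,603.64 × 24% = $101,664.87.
Line duty = $11,888.27 + $101,664.87 = $113,553.14.
Line 2 (2906.91, Velova, 1,782 kg, $193,453.92):
Base rate for 2906.91 is $7.33/kg.
2906.91 has an FTA preferential rate, but origin Velova is not Faray; base rate stands.
Duty = 1,782 × $7.33 = $13,062.06.
Total = $113,553.14 + $13,062.06 = $126,615.20.

$126,615.20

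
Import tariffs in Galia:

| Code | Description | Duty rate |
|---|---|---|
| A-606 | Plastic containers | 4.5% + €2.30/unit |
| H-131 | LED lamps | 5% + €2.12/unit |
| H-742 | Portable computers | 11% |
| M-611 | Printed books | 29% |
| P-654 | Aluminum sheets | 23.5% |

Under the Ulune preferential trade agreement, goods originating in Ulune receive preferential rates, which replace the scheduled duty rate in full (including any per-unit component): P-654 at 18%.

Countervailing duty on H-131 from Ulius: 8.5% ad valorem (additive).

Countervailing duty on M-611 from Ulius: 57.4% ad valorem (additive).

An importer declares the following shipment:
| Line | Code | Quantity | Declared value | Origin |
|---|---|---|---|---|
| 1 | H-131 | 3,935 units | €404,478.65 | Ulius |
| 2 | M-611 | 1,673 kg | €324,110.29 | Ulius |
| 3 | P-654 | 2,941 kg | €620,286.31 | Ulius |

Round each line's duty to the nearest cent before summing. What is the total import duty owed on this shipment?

Line 1 (H-131, Ulius, 3,935 units, €404,478.65):
Base rate for H-131 is 5% + €2.12/unit.
Additional duty on H-131 from Ulius: +8.5%. Applied ad valorem rate: 5% + 8.5% = 13.5%.
Duty = €404,478.65 × 13.5% + 3,935 × €2.12 = €62,946.82.
Line 2 (M-611, Ulius, 1,673 kg, €324,110.29):
Base rate for M-611 is 29%.
Additional duty on M-611 from Ulius: +57.4%. Applied ad valorem rate: 29% + 57.4% = 86.4%.
Duty = €324,110.29 × 86.4% = €280,031.29.
Line 3 (P-654, Ulius, 2,941 kg, €620,286.31):
Base rate for P-654 is 23.5%.
P-654 has an FTA preferential rate, but origin Ulius is not Ulune; base rate stands.
Duty = €620,286.31 × 23.5% = €145,767.28.
Total = €62,946.82 + €280,031.29 + €145,767.28 = €488,745.39.

€488,745.39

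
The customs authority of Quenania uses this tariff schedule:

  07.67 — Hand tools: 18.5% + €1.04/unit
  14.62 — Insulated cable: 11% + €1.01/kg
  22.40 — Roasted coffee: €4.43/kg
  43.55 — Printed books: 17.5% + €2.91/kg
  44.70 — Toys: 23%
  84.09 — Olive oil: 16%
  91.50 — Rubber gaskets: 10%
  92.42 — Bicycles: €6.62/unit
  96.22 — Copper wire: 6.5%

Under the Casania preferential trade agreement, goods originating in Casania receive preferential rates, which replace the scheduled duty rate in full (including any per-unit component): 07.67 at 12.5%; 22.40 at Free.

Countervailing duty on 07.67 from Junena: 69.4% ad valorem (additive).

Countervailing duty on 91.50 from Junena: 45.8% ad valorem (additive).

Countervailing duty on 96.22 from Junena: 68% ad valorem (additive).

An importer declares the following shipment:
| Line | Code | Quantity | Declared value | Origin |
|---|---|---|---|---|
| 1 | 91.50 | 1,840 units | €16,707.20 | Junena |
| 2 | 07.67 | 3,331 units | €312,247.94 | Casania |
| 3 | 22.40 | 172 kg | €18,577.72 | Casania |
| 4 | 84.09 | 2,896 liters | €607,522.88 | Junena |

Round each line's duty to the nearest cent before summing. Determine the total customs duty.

Line 1 (91.50, Junena, 1,840 units, €16,707.20):
Base rate for 91.50 is 10%.
Additional duty on 91.50 from Junena: +45.8%. Applied ad valorem rate: 10% + 45.8% = 55.8%.
Duty = €16,707.20 × 55.8% = €9,322.62.
Line 2 (07.67, Casania, 3,331 units, €312,247.94):
Base rate for 07.67 is 18.5% + €1.04/unit.
Origin Casania qualifies under the Quenania–Casania agreement and 07.67 is covered: preferential rate 12.5% applies instead.
The additional-duty order on 07.67 targets Junena, not Casania; it does not apply.
Duty = €312,247.94 × 12.5% = €39,030.99.
Line 3 (22.40, Casania, 172 kg, €18,577.72):
Base rate for 22.40 is €4.43/kg.
Origin Casania qualifies under the Quenania–Casania agreement and 22.40 is covered: preferential rate Free applies instead.
Duty = €18,577.72 × 0% = €0.00.
Line 4 (84.09, Junena, 2,896 liters, €607,522.88):
Base rate for 84.09 is 16%.
Duty = €607,522.88 × 16% = €97,203.66.
Total = €9,322.62 + €39,030.99 + €0.00 + €97,203.66 = €145,557.27.

€145,557.27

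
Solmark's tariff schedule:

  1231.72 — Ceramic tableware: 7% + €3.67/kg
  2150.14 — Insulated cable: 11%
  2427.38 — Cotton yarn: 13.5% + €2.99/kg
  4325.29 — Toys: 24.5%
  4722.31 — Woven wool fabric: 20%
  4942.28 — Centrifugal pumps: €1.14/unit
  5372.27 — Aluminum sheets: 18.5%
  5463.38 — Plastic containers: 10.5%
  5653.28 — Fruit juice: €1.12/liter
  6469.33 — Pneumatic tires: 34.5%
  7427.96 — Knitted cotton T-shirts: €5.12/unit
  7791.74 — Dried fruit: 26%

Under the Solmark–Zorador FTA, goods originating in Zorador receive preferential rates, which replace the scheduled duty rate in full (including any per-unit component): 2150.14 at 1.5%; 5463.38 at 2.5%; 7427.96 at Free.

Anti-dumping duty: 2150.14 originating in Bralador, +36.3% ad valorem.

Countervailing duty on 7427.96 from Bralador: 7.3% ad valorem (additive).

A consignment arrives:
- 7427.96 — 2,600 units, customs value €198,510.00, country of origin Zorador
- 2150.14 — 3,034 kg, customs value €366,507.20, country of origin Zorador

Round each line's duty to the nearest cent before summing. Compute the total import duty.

Line 1 (7427.96, Zorador, 2,600 units, €198,510.00):
Base rate for 7427.96 is €5.12/unit.
Origin Zorador qualifies under the Solmark–Zorador agreement and 7427.96 is covered: preferential rate Free applies instead.
The additional-duty order on 7427.96 targets Bralador, not Zorador; it does not apply.
Duty = €198,510.00 × 0% = €0.00.
Line 2 (2150.14, Zorador, 3,034 kg, €366,507.20):
Base rate for 2150.14 is 11%.
Origin Zorador qualifies under the Solmark–Zorador agreement and 2150.14 is covered: preferential rate 1.5% applies instead.
The additional-duty order on 2150.14 targets Bralador, not Zorador; it does not apply.
Duty = €366,507.20 × 1.5% = €5,497.61.
Total = €0.00 + €5,497.61 = €5,497.61.

€5,497.61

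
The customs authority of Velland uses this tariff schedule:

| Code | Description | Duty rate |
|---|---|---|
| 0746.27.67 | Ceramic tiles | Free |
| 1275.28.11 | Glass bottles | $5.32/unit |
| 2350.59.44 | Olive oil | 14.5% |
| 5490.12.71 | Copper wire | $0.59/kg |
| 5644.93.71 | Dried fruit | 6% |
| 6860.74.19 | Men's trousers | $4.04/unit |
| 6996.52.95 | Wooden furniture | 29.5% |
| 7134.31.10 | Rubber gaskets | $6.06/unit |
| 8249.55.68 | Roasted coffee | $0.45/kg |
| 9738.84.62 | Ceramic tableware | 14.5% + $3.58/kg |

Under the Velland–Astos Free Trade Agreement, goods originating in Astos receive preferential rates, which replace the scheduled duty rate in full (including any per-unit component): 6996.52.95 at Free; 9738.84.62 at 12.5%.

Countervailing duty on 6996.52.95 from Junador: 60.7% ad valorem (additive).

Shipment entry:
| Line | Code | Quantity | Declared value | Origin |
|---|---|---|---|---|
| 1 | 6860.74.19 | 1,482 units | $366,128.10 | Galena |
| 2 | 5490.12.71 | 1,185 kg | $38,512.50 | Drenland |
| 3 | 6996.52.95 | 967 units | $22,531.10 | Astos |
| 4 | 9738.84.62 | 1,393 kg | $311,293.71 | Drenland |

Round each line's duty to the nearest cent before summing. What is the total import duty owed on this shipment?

Line 1 (6860.74.19, Galena, 1,482 units, $366,128.10):
Base rate for 6860.74.19 is $4.04/unit.
Duty = 1,482 × $4.04 = $5,987.28.
Line 2 (5490.12.71, Drenland, 1,185 kg, $38,512.50):
Base rate for 5490.12.71 is $0.59/kg.
Duty = 1,185 × $0.59 = $699.15.
Line 3 (6996.52.95, Astos, 967 units, $22,531.10):
Base rate for 6996.52.95 is 29.5%.
Origin Astos qualifies under the Velland–Astos agreement and 6996.52.95 is covered: preferential rate Free applies instead.
The additional-duty order on 6996.52.95 targets Junador, not Astos; it does not apply.
Duty = $22,531.10 × 0% = $0.00.
Line 4 (9738.84.62, Drenland, 1,393 kg, $311,293.71):
Base rate for 9738.84.62 is 14.5% + $3.58/kg.
9738.84.62 has an FTA preferential rate, but origin Drenland is not Astos; base rate stands.
Duty = $311,293.71 × 14.5% + 1,393 × $3.58 = $50,124.53.
Total = $5,987.28 + $699.15 + $0.00 + $50,124.53 = $56,810.96.

$56,810.96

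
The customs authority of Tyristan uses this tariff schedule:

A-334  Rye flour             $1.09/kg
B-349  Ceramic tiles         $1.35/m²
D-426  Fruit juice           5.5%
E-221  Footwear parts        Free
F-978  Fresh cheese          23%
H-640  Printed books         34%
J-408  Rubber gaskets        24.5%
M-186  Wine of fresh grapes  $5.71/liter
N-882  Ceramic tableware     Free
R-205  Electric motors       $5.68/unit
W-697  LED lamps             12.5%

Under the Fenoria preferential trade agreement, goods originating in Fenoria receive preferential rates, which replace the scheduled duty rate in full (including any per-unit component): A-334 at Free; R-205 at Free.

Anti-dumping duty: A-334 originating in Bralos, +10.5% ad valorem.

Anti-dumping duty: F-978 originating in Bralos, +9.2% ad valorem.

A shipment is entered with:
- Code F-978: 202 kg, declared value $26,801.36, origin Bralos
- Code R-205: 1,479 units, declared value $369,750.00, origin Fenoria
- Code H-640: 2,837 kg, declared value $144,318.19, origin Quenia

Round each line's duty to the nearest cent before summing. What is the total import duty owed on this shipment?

$57,698.22

Line 1 (F-978, Bralos, 202 kg, $26,801.36):
Base rate for F-978 is 23%.
Additional duty on F-978 from Bralos: +9.2%. Applied ad valorem rate: 23% + 9.2% = 32.2%.
Duty = $26,801.36 × 32.2% = $8,630.04.
Line 2 (R-205, Fenoria, 1,479 units, $369,750.00):
Base rate for R-205 is $5.68/unit.
Origin Fenoria qualifies under the Tyristan–Fenoria agreement and R-205 is covered: preferential rate Free applies instead.
Duty = $369,750.00 × 0% = $0.00.
Line 3 (H-640, Quenia, 2,837 kg, $144,318.19):
Base rate for H-640 is 34%.
Duty = $144,318.19 × 34% = $49,068.18.
Total = $8,630.04 + $0.00 + $49,068.18 = $57,698.22.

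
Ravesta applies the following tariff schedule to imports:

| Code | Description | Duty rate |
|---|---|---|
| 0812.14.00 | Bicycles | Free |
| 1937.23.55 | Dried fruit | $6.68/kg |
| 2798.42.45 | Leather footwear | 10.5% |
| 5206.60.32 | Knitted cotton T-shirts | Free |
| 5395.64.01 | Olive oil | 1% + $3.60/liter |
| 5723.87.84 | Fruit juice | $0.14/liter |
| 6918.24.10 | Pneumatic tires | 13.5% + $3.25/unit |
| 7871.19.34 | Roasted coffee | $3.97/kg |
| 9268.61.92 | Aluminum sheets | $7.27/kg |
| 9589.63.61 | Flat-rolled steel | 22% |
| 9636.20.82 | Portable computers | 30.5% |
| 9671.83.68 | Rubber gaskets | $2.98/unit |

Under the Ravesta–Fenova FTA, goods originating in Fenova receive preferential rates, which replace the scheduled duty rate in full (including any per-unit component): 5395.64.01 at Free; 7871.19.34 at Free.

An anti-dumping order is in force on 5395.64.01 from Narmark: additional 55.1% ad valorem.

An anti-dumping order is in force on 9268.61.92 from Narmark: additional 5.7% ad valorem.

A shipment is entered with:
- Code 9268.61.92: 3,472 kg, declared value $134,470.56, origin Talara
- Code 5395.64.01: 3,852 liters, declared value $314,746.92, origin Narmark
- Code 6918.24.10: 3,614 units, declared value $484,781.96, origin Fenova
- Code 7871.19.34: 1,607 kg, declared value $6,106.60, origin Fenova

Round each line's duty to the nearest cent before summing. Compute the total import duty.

$292,872.72

Line 1 (9268.61.92, Talara, 3,472 kg, $134,470.56):
Base rate for 9268.61.92 is $7.27/kg.
The additional-duty order on 9268.61.92 targets Narmark, not Talara; it does not apply.
Duty = 3,472 × $7.27 = $25,241.44.
Line 2 (5395.64.01, Narmark, 3,852 liters, $314,746.92):
Base rate for 5395.64.01 is 1% + $3.60/liter.
5395.64.01 has an FTA preferential rate, but origin Narmark is not Fenova; base rate stands.
Additional duty on 5395.64.01 from Narmark: +55.1%. Applied ad valorem rate: 1% + 55.1% = 56.1%.
Duty = $314,746.92 × 56.1% + 3,852 × $3.60 = $190,440.22.
Line 3 (6918.24.10, Fenova, 3,614 units, $484,781.96):
Base rate for 6918.24.10 is 13.5% + $3.25/unit.
Origin Fenova is the FTA partner but 6918.24.10 is not on the preference list; base rate stands.
Duty = $484,781.96 × 13.5% + 3,614 × $3.25 = $77,191.06.
Line 4 (7871.19.34, Fenova, 1,607 kg, $6,106.60):
Base rate for 7871.19.34 is $3.97/kg.
Origin Fenova qualifies under the Ravesta–Fenova agreement and 7871.19.34 is covered: preferential rate Free applies instead.
Duty = $6,106.60 × 0% = $0.00.
Total = $25,241.44 + $190,440.22 + $77,191.06 + $0.00 = $292,872.72.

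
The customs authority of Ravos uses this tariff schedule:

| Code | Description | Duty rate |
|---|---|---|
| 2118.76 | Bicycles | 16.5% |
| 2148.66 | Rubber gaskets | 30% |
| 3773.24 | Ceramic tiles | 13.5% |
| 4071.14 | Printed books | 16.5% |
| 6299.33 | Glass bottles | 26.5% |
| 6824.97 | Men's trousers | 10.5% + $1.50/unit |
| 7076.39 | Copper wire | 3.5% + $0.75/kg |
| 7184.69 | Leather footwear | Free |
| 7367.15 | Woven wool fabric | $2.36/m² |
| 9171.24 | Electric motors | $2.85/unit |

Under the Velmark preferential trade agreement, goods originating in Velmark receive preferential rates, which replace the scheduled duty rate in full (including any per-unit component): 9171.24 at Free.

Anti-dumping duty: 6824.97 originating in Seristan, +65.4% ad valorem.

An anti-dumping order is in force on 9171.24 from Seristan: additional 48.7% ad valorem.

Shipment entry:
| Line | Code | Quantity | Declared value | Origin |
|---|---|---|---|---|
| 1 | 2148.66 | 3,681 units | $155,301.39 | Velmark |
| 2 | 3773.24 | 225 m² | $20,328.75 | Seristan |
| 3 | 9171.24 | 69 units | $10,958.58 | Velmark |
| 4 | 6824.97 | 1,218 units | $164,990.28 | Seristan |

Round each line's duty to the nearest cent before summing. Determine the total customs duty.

$176,389.42

Line 1 (2148.66, Velmark, 3,681 units, $155,301.39):
Base rate for 2148.66 is 30%.
Origin Velmark is the FTA partner but 2148.66 is not on the preference list; base rate stands.
Duty = $155,301.39 × 30% = $46,590.42.
Line 2 (3773.24, Seristan, 225 m², $20,328.75):
Base rate for 3773.24 is 13.5%.
Duty = $20,328.75 × 13.5% = $2,744.38.
Line 3 (9171.24, Velmark, 69 units, $10,958.58):
Base rate for 9171.24 is $2.85/unit.
Origin Velmark qualifies under the Ravos–Velmark agreement and 9171.24 is covered: preferential rate Free applies instead.
The additional-duty order on 9171.24 targets Seristan, not Velmark; it does not apply.
Duty = $10,958.58 × 0% = $0.00.
Line 4 (6824.97, Seristan, 1,218 units, $164,990.28):
Base rate for 6824.97 is 10.5% + $1.50/unit.
Additional duty on 6824.97 from Seristan: +65.4%. Applied ad valorem rate: 10.5% + 65.4% = 75.9%.
Duty = $164,990.28 × 75.9% + 1,218 × $1.50 = $127,054.62.
Total = $46,590.42 + $2,744.38 + $0.00 + $127,054.62 = $176,389.42.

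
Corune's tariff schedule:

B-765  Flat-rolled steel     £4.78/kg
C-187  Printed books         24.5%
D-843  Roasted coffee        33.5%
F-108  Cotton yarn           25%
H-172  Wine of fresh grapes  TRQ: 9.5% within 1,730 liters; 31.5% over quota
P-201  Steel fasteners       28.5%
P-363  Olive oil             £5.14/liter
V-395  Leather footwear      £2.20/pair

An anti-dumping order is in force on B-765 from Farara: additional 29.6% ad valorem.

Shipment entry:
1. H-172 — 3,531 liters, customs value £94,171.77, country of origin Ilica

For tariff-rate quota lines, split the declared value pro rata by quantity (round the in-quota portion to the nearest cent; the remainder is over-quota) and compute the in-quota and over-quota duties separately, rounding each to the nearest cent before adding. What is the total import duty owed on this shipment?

£19,513.50

Line 1 (H-172, Ilica, 3,531 liters, £94,171.77):
Code H-172 is under a tariff-rate quota (threshold 1,730 liters). In-quota: 1,730 liters at 9.5%; over-quota: 1,801 liters at 31.5%.
Pro-rata value split: in-quota = £94,171.77 × 1,730/3,531 = £46,139.10; over-quota = £94,171.77 − £46,139.10 = £48,032.67.
In-quota duty = £46,139.10 × 9.5% = £4,383.21. Over-quota duty = £48,032.67 × 31.5% = £15,130.29.
Line duty = £4,383.21 + £15,130.29 = £19,513.50.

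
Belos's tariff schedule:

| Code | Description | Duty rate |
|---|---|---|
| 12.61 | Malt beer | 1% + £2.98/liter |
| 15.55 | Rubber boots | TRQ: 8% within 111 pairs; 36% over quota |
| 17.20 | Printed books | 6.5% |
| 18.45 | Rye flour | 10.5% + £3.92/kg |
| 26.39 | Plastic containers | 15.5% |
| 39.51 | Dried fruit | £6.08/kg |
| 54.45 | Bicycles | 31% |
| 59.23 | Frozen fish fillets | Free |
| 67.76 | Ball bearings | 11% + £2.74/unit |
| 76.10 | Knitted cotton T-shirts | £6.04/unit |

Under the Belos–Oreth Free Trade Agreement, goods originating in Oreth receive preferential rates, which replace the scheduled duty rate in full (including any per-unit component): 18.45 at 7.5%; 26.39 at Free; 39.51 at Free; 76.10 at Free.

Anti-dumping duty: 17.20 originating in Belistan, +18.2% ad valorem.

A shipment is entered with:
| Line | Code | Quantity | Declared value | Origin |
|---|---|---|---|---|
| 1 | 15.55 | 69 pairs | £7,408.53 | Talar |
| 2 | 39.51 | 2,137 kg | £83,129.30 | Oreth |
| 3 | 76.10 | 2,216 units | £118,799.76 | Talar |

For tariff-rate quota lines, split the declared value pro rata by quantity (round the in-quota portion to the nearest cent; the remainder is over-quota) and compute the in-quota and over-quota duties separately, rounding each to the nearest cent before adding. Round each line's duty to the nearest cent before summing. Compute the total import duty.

£13,977.32

Line 1 (15.55, Talar, 69 pairs, £7,408.53):
Code 15.55 is under a tariff-rate quota (threshold 111 pairs). Quantity 69 pairs is within the quota, so the in-quota rate 8% applies to the full value.
Duty = £7,408.53 × 8% = £592.68.
Line 2 (39.51, Oreth, 2,137 kg, £83,129.30):
Base rate for 39.51 is £6.08/kg.
Origin Oreth qualifies under the Belos–Oreth agreement and 39.51 is covered: preferential rate Free applies instead.
Duty = £83,129.30 × 0% = £0.00.
Line 3 (76.10, Talar, 2,216 units, £118,799.76):
Base rate for 76.10 is £6.04/unit.
76.10 has an FTA preferential rate, but origin Talar is not Oreth; base rate stands.
Duty = 2,216 × £6.04 = £13,384.64.
Total = £592.68 + £0.00 + £13,384.64 = £13,977.32.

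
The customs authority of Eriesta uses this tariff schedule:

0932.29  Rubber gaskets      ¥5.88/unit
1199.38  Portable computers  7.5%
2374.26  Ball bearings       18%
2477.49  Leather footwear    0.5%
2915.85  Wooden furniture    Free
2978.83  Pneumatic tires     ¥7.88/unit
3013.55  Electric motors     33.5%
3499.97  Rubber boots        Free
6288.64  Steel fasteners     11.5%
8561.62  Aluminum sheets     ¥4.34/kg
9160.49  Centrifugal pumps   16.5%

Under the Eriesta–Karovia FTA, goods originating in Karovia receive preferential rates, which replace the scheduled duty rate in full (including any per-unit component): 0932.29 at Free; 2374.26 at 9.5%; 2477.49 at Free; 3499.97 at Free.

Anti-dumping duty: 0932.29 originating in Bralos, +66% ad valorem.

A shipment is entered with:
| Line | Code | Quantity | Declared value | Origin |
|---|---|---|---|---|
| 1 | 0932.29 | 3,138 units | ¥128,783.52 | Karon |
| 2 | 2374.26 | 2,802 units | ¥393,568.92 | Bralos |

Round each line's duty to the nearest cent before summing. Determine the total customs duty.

Line 1 (0932.29, Karon, 3,138 units, ¥128,783.52):
Base rate for 0932.29 is ¥5.88/unit.
0932.29 has an FTA preferential rate, but origin Karon is not Karovia; base rate stands.
The additional-duty order on 0932.29 targets Bralos, not Karon; it does not apply.
Duty = 3,138 × ¥5.88 = ¥18,451.44.
Line 2 (2374.26, Bralos, 2,802 units, ¥393,568.92):
Base rate for 2374.26 is 18%.
2374.26 has an FTA preferential rate, but origin Bralos is not Karovia; base rate stands.
Duty = ¥393,568.92 × 18% = ¥70,842.41.
Total = ¥18,451.44 + ¥70,842.41 = ¥89,293.85.

¥89,293.85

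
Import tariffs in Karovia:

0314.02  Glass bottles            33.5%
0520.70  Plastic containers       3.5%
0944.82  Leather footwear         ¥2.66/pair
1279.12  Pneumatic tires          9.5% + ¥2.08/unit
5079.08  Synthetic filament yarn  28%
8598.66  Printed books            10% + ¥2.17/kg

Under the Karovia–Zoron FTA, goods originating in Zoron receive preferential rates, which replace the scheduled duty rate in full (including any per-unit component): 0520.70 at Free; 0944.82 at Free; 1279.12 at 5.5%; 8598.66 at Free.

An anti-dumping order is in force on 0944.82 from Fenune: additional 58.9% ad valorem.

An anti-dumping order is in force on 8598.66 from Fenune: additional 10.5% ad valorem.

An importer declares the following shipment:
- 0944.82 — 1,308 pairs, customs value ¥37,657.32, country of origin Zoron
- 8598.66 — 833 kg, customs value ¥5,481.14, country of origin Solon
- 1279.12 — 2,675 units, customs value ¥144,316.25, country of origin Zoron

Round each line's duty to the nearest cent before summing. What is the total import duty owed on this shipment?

¥10,293.11

Line 1 (0944.82, Zoron, 1,308 pairs, ¥37,657.32):
Base rate for 0944.82 is ¥2.66/pair.
Origin Zoron qualifies under the Karovia–Zoron agreement and 0944.82 is covered: preferential rate Free applies instead.
The additional-duty order on 0944.82 targets Fenune, not Zoron; it does not apply.
Duty = ¥37,657.32 × 0% = ¥0.00.
Line 2 (8598.66, Solon, 833 kg, ¥5,481.14):
Base rate for 8598.66 is 10% + ¥2.17/kg.
8598.66 has an FTA preferential rate, but origin Solon is not Zoron; base rate stands.
The additional-duty order on 8598.66 targets Fenune, not Solon; it does not apply.
Duty = ¥5,481.14 × 10% + 833 × ¥2.17 = ¥2,355.72.
Line 3 (1279.12, Zoron, 2,675 units, ¥144,316.25):
Base rate for 1279.12 is 9.5% + ¥2.08/unit.
Origin Zoron qualifies under the Karovia–Zoron agreement and 1279.12 is covered: preferential rate 5.5% applies instead.
Duty = ¥144,316.25 × 5.5% = ¥7,937.39.
Total = ¥0.00 + ¥2,355.72 + ¥7,937.39 = ¥10,293.11.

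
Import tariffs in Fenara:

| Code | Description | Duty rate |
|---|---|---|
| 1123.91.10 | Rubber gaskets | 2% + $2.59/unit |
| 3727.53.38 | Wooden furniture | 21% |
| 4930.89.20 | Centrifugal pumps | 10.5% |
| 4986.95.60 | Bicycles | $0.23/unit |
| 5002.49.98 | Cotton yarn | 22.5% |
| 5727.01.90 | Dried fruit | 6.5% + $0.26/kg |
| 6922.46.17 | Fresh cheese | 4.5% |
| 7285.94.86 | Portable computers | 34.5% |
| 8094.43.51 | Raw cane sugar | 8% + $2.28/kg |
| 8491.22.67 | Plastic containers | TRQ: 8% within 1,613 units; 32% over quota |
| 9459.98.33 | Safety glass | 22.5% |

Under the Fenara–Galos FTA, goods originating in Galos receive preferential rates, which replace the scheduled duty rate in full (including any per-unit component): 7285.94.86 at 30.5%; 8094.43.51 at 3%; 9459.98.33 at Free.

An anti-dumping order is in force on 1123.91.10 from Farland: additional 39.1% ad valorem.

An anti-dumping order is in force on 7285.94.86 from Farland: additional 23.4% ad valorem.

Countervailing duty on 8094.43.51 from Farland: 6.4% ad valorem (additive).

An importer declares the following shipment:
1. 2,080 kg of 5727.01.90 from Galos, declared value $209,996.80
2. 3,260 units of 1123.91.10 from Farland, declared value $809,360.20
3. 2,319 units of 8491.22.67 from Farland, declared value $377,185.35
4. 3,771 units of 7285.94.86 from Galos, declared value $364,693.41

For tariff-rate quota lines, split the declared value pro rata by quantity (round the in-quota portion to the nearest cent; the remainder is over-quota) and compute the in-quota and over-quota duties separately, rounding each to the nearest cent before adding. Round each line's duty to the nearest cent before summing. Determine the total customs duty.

$524,246.77

Line 1 (5727.01.90, Galos, 2,080 kg, $209,996.80):
Base rate for 5727.01.90 is 6.5% + $0.26/kg.
Origin Galos is the FTA partner but 5727.01.90 is not on the preference list; base rate stands.
Duty = $209,996.80 × 6.5% + 2,080 × $0.26 = $14,190.59.
Line 2 (1123.91.10, Farland, 3,260 units, $809,360.20):
Base rate for 1123.91.10 is 2% + $2.59/unit.
Additional duty on 1123.91.10 from Farland: +39.1%. Applied ad valorem rate: 2% + 39.1% = 41.1%.
Duty = $809,360.20 × 41.1% + 3,260 × $2.59 = $341,090.44.
Line 3 (8491.22.67, Farland, 2,319 units, $377,185.35):
Code 8491.22.67 is under a tariff-rate quota (threshold 1,613 units). In-quota: 1,613 units at 8%; over-quota: 706 units at 32%.
Pro-rata value split: in-quota = $377,185.35 × 1,613/2,319 = $262,354.45; over-quota = $377,185.35 − $262,354.45 = $114,830.90.
In-quota duty = $262,354.45 × 8% = $20,988.36. Over-quota duty = $114,830.90 × 32% = $36,745.89.
Line duty = $20,988.36 + $36,745.89 = $57,734.25.
Line 4 (7285.94.86, Galos, 3,771 units, $364,693.41):
Base rate for 7285.94.86 is 34.5%.
Origin Galos qualifies under the Fenara–Galos agreement and 7285.94.86 is covered: preferential rate 30.5% applies instead.
The additional-duty order on 7285.94.86 targets Farland, not Galos; it does not apply.
Duty = $364,693.41 × 30.5% = $111,231.49.
Total = $14,190.59 + $341,090.44 + $57,734.25 + $111,231.49 = $524,246.77.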